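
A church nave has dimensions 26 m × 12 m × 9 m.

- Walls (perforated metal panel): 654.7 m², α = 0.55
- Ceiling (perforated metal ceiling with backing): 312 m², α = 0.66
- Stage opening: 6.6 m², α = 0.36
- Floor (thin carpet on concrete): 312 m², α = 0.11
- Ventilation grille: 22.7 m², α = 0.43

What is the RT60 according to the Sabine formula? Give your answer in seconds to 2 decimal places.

0.74 s

A = Σ Sᵢαᵢ = 654.7*0.55 + 312*0.66 + 6.6*0.36 + 312*0.11 + 22.7*0.43 = 612.462 sabins.
Volume V = 26 × 12 × 9 = 2808 m³.
Sabine: RT60 = 0.161 × 2808 / 612.462 = 0.74 s.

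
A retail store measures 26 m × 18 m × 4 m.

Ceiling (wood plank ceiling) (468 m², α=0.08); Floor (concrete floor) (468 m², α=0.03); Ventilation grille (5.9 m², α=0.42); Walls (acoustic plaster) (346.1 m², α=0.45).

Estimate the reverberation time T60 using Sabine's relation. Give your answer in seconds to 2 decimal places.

1.44 s

Summing Sᵢαᵢ: 37.440 + 14.040 + 2.478 + 155.745 → A = 209.703 sabins.
Room volume: 1872 m³.
RT60 = 0.161 · V / A = 0.161 × 1872 / 209.703 = 1.44 s.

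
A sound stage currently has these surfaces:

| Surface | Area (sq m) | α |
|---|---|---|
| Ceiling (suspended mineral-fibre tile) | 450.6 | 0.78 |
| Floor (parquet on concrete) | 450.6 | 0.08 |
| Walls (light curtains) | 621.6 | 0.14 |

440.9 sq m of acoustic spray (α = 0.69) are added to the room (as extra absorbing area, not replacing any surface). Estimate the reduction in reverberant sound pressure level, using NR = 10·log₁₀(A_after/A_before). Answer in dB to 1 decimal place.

A_before = Σ Sᵢαᵢ = 450.6*0.78 + 450.6*0.08 + 621.6*0.14 = 474.540 sabins.
Added absorption = 440.9 × 0.69 = 304.221 sabins.
New total A_after = 778.761 sabins.
NR = 10·log₁₀(778.761/474.540) = 2.2 dB.

2.2 dB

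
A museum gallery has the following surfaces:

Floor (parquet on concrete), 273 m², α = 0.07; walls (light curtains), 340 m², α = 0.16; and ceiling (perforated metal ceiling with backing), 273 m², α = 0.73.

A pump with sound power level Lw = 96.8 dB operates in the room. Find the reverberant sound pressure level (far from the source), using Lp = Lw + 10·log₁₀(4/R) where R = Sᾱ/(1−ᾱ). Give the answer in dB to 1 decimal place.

Σ(Sᵢαᵢ) = 273×0.07 + 340×0.16 + 273×0.73 = 272.800; total area S = 886.0 m².
ᾱ = 272.800/886.0 = 0.3079; R = Sᾱ/(1−ᾱ) = 272.800/(1−0.3079) = 394.163 m².
Lp = Lw + 10 log₁₀(4/R) = 96.8 -19.94 = 76.9 dB.

76.9 dB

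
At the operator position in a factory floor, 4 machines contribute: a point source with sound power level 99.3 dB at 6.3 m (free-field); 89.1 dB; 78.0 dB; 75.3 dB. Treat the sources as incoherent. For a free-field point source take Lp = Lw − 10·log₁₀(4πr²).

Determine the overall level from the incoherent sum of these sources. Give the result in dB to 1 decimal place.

Source at 6.3 m: Lp = 99.3 − 10·log₁₀(4π·6.3²) = 99.3 − 10·log₁₀(498.759) = 72.3 dB.
Converting to relative power and adding: 10^(72.3/10) + 10^(89.1/10) + 10^(78.0/10) + 10^(75.3/10) = 9.268e+08.
Back to dB: 10·log₁₀ Σ = 89.7 dB.

89.7 dB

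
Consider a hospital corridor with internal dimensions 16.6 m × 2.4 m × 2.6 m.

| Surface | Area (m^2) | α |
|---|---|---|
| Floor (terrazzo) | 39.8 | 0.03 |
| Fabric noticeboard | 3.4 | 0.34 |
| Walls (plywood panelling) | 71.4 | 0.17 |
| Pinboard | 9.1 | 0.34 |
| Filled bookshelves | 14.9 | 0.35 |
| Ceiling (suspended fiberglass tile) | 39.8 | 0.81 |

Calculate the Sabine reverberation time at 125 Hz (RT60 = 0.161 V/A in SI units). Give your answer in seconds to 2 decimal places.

0.30 s

A = Σ Sᵢαᵢ = 39.8*0.03 + 3.4*0.34 + 71.4*0.17 + 9.1*0.34 + 14.9*0.35 + 39.8*0.81 = 55.035 sabins.
Room volume: 103.584 m³.
T = 0.161 V/A = 0.161·103.584/55.035 = 0.30 s.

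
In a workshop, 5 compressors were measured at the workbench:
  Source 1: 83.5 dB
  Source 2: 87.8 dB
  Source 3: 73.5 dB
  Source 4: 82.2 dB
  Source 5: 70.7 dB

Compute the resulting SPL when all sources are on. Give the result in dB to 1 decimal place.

90.1 dB

Converting to relative power and adding: 10^(83.5/10) + 10^(87.8/10) + 10^(73.5/10) + 10^(82.2/10) + 10^(70.7/10) = 1.027e+09.
Combined level = 10 log₁₀(1.027e+09) = 90.1 dB.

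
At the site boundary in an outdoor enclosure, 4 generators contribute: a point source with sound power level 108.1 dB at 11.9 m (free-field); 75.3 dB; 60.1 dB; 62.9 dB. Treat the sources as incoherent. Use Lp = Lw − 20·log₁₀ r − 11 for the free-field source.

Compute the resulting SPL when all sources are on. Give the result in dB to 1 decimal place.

78.6 dB

Source at 11.9 m: Lp = 108.1 − 20·log₁₀(11.9) − 11 = 75.6 dB.
Σ 10^(Lᵢ/10) = 7.317e+07.
Combined level = 10 log₁₀(7.317e+07) = 78.6 dB.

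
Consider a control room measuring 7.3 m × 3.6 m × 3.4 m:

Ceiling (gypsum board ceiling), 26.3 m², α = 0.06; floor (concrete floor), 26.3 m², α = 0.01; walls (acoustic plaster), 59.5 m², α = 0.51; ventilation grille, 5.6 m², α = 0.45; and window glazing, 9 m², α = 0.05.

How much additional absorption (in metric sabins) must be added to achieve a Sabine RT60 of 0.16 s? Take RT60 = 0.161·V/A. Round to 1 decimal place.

Equivalent absorption area: A₁ = 26.3×0.06 + 26.3×0.01 + 59.5×0.51 + 5.6×0.45 + 9×0.05 = 35.156 m².
For T = 0.16 s, need A₂ = 0.161·V/T = 0.161·89.352/0.16 = 89.910 sabins.
Additional absorption ΔA = 89.910 − 35.156 = 54.8 sabins.

54.8 sabins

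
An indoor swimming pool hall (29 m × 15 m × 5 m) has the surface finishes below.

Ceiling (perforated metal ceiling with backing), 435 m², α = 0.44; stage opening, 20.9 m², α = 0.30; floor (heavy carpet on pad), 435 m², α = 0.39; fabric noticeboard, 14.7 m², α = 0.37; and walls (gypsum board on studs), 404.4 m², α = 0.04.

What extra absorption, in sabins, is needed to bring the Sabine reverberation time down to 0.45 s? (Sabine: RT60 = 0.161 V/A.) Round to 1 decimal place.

389.2 sabins

Summing Sᵢαᵢ: 191.400 + 6.270 + 169.650 + 5.439 + 16.176 → A₁ = 388.935 sabins.
Target A₂ = 0.161·2175/0.45 = 778.167 sabins (V = 2175 m³).
ΔA = A₂ − A₁ = 778.167 − 388.935 = 389.2 sabins.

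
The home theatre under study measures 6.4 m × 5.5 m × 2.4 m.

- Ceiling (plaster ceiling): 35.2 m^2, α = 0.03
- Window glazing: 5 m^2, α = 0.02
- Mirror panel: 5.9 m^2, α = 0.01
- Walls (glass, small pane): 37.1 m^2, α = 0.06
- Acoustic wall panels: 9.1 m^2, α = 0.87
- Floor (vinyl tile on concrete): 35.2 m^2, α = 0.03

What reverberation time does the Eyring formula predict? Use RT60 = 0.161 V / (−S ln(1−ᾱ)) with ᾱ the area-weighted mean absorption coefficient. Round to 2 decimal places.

1.04 seconds

Total surface area S = 35.2 + 5 + 5.9 + 37.1 + 9.1 + 35.2 = 127.5 m^2.
Absorption A = 35.2·0.03 + 5·0.02 + 5.9·0.01 + 37.1·0.06 + 9.1·0.87 + 35.2·0.03 = 12.414 sabins.
ᾱ = 12.414 / 127.5 = 0.0974.
Eyring denominator: −S ln(1−ᾱ) = 13.066.
V = 6.4 × 5.5 × 2.4 = 84.48 m³.
T = 0.161·V/[−S·ln(1−ᾱ)] = 0.161·84.48/13.066 = 1.04 s.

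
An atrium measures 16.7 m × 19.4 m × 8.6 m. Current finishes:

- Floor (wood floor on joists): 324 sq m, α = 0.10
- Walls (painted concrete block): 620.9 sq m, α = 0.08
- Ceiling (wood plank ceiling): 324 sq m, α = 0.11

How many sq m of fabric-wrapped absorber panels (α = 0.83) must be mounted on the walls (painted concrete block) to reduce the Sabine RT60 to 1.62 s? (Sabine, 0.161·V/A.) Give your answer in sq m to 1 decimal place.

Equivalent absorption area: A₁ = 324×0.10 + 620.9×0.08 + 324×0.11 = 117.712 sq m.
V = 2786.228 m³. Target absorption A₂ = 0.161 × 2786.228 / 1.62 = 276.903 sabins.
Absorption to add: 276.903 − 117.712 = 159.191 sabins.
Net gain per sq m: Δα = 0.83 − 0.08 = 0.75.
Panel area = 159.191 / 0.75 = 212.3 sq m.

212.3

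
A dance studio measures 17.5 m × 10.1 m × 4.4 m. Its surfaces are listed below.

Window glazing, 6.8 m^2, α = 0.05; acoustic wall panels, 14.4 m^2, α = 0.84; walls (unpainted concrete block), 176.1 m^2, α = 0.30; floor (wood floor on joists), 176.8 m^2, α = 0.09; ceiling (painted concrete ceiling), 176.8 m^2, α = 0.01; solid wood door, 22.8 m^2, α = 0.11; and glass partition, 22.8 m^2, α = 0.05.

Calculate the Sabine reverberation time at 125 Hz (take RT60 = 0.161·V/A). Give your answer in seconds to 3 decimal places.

1.446 sec

Equivalent absorption area: A = 6.8·0.05 + 14.4·0.84 + 176.1·0.30 + 176.8·0.09 + 176.8·0.01 + 22.8·0.11 + 22.8·0.05 = 86.594 m^2.
Room volume: 777.7 m³.
T = 0.161 V/A = 0.161·777.7/86.594 = 1.446 s.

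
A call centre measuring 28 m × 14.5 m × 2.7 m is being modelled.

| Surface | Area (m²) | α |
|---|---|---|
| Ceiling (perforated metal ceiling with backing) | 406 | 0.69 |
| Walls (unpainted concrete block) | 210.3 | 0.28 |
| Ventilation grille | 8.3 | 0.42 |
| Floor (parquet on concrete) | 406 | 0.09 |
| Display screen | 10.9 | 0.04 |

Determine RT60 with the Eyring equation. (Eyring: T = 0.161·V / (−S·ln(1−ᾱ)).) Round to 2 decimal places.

Total surface area S = 406 + 210.3 + 8.3 + 406 + 10.9 = 1041.5 m².
Σ(Sᵢαᵢ) = 406×0.69 + 210.3×0.28 + 8.3×0.42 + 406×0.09 + 10.9×0.04 = 379.486.
Mean coefficient ᾱ = A/S = 0.3644.
Eyring denominator: −S ln(1−ᾱ) = 471.993.
V = 28 × 14.5 × 2.7 = 1096.2 m³.
T = 0.161·V/[−S·ln(1−ᾱ)] = 0.161·1096.2/471.993 = 0.37 s.

0.37 s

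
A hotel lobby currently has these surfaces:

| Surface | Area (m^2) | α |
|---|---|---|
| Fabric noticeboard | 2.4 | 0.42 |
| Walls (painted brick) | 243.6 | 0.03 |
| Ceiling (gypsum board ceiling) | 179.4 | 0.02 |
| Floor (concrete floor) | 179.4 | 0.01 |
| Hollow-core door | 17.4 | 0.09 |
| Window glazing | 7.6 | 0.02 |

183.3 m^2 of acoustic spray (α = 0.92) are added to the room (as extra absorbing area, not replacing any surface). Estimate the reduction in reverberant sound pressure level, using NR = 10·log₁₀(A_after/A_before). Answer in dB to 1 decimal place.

10.8 dB

Summing Sᵢαᵢ: 1.008 + 7.308 + 3.588 + 1.794 + 1.566 + 0.152 → A_before = 15.416 sabins.
Treatment contributes 183.3·0.92 = 168.636 sabins.
A_after = 15.416 + 168.636 = 184.052 sabins.
NR = 10·log₁₀(184.052/15.416) = 10.8 dB.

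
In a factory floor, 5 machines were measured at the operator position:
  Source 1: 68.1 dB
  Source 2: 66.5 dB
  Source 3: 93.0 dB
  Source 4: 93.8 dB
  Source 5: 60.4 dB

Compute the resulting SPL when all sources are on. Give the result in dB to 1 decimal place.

96.4 dB

Σ 10^(Lᵢ/10) = 4.406e+09.
Back to dB: 10·log₁₀ Σ = 96.4 dB.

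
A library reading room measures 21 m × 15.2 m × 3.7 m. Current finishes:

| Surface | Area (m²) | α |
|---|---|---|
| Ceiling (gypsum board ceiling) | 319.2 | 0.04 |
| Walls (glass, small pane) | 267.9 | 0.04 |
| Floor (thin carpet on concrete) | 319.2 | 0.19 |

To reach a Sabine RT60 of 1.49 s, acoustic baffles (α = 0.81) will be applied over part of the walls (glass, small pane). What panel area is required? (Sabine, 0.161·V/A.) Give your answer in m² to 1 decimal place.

Summing Sᵢαᵢ: 12.768 + 10.716 + 60.648 → A₁ = 84.132 sabins.
V = 1181.04 m³. Target absorption A₂ = 0.161 × 1181.04 / 1.49 = 127.616 sabins.
Absorption to add: 127.616 − 84.132 = 43.484 sabins.
Each m² of panel replacing the walls (glass, small pane) adds (0.81 − 0.04) = 0.77 sabins.
Panel area = 43.484 / 0.77 = 56.5 m².

56.5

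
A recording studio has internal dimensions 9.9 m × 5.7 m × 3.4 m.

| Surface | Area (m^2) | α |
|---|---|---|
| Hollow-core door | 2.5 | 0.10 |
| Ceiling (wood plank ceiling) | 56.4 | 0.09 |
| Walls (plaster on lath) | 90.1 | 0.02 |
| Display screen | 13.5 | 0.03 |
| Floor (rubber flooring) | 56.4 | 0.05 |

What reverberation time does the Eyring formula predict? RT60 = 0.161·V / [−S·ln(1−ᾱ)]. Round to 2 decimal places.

2.91 s

S = Σ Sᵢ = 218.9 m^2.
Σ(Sᵢαᵢ) = 2.5·0.10 + 56.4·0.09 + 90.1·0.02 + 13.5·0.03 + 56.4·0.05 = 10.353.
ᾱ = 10.353 / 218.9 = 0.0473.
Eyring denominator: −S ln(1−ᾱ) = 10.607.
V = 9.9 × 5.7 × 3.4 = 191.862 m³.
T = 0.161·V/[−S·ln(1−ᾱ)] = 0.161·191.862/10.607 = 2.91 s.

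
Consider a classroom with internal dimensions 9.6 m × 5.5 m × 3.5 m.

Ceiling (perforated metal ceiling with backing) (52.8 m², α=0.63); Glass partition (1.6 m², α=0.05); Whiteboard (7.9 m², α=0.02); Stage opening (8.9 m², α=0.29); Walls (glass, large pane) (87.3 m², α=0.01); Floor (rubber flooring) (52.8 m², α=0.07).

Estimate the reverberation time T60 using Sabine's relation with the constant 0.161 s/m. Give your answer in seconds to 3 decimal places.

A = Σ Sᵢαᵢ = 52.8·0.63 + 1.6·0.05 + 7.9·0.02 + 8.9·0.29 + 87.3·0.01 + 52.8·0.07 = 40.652 sabins.
Room volume: 184.8 m³.
Sabine: RT60 = 0.161 × 184.8 / 40.652 = 0.732 s.

0.732 s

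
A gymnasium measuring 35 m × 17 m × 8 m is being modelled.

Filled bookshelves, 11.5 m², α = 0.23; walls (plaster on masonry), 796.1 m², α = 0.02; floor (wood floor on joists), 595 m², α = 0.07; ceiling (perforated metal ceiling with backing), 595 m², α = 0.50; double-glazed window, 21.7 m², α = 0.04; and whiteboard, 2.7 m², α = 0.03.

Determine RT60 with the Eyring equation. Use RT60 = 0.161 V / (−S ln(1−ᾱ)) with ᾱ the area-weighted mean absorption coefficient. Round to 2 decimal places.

1.94 s

S = Σ Sᵢ = 2022.0 m².
Absorption A = 11.5×0.23 + 796.1×0.02 + 595×0.07 + 595×0.50 + 21.7×0.04 + 2.7×0.03 = 358.666 sabins.
ᾱ = 358.666 / 2022.0 = 0.1774.
−S·ln(1−ᾱ) = −2022.0 × ln(1 − 0.1774) = 394.867.
V = 35 × 17 × 8 = 4760 m³.
T = 0.161·V/[−S·ln(1−ᾱ)] = 0.161·4760/394.867 = 1.94 s.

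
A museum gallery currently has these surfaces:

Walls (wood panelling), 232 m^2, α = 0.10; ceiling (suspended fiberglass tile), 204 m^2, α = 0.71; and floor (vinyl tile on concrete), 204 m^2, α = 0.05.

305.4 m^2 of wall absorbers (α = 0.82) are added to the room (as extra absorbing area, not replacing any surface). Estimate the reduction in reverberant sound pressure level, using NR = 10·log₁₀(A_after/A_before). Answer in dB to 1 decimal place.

3.8 dB

Equivalent absorption area: A_before = 232*0.10 + 204*0.71 + 204*0.05 = 178.240 m^2.
Treatment contributes 305.4·0.82 = 250.428 sabins.
A_after = 178.240 + 250.428 = 428.668 sabins.
NR = 10·log₁₀(428.668/178.240) = 3.8 dB.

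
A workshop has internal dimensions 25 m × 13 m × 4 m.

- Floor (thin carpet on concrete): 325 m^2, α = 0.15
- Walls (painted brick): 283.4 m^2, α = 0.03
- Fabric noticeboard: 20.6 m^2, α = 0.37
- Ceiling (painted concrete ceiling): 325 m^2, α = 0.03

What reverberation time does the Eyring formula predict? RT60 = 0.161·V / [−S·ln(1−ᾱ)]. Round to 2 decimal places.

2.69 s

S = Σ Sᵢ = 954.0 m^2.
Absorption A = 325×0.15 + 283.4×0.03 + 20.6×0.37 + 325×0.03 = 74.624 sabins.
ᾱ = 74.624 / 954.0 = 0.0782.
−S·ln(1−ᾱ) = −954.0 × ln(1 − 0.0782) = 77.681.
V = 25 × 13 × 4 = 1300 m³.
RT60 = 0.161 × 1300 / 77.681 = 2.69 s.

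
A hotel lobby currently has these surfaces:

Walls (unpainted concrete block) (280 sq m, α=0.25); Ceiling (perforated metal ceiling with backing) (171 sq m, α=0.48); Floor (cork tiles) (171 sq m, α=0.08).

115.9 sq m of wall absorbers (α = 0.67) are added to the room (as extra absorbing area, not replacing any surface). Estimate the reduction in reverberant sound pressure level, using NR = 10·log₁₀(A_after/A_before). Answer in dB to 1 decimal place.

1.7 dB

A_before = Σ Sᵢαᵢ = 280*0.25 + 171*0.48 + 171*0.08 = 165.760 sabins.
Added absorption = 115.9 × 0.67 = 77.653 sabins.
New total A_after = 243.413 sabins.
NR = 10·log₁₀(243.413/165.760) = 1.7 dB.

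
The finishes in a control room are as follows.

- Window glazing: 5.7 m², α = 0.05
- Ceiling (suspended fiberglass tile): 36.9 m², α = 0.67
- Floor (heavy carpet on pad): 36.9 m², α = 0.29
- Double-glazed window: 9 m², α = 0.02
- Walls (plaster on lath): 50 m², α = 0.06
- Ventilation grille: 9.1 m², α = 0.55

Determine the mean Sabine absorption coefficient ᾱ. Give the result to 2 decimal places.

0.30

S = Σ Sᵢ = 5.7 + 36.9 + 36.9 + 9 + 50 + 9.1 = 147.6 m².
A = 5.7*0.05 + 36.9*0.67 + 36.9*0.29 + 9*0.02 + 50*0.06 + 9.1*0.55 = 43.894 sabins.
ᾱ = 43.894 / 147.6 = 0.30.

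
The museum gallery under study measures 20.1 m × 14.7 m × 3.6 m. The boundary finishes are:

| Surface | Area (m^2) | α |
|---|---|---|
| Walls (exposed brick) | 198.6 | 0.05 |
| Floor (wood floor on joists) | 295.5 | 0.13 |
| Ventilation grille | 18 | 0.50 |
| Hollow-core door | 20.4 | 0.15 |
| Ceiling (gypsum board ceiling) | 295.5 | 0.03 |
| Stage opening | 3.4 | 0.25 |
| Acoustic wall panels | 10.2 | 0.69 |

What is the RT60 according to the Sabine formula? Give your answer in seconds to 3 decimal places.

Summing Sᵢαᵢ: 9.930 + 38.415 + 9.000 + 3.060 + 8.865 + 0.850 + 7.038 → A = 77.158 sabins.
Room volume: 1063.692 m³.
Sabine: RT60 = 0.161 × 1063.692 / 77.158 = 2.220 s.

2.220 s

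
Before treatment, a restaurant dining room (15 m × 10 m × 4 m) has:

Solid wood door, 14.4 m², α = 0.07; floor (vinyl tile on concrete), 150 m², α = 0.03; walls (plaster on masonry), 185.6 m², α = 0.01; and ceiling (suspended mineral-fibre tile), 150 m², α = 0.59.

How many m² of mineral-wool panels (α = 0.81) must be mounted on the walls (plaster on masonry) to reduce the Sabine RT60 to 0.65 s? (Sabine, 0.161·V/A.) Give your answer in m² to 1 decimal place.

65.9

A₁ = Σ Sᵢαᵢ = 14.4×0.07 + 150×0.03 + 185.6×0.01 + 150×0.59 = 95.864 sabins.
Required A₂ = 0.161·600/0.65 = 148.615 sabins.
ΔA needed = 148.615 − 95.864 = 52.751 sabins.
Each m² of panel replacing the walls (plaster on masonry) adds (0.81 − 0.01) = 0.80 sabins.
Area = ΔA/Δα = 52.751/0.80 = 65.9 m².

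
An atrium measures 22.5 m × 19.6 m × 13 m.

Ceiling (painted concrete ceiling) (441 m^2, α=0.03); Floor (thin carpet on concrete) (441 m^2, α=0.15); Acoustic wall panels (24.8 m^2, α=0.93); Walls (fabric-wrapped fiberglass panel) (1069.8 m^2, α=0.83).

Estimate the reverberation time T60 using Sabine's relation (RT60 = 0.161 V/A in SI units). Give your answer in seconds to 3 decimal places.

0.932 sec

Summing Sᵢαᵢ: 13.230 + 66.150 + 23.064 + 887.934 → A = 990.378 sabins.
Room volume: 5733 m³.
T = 0.161 V/A = 0.161·5733/990.378 = 0.932 s.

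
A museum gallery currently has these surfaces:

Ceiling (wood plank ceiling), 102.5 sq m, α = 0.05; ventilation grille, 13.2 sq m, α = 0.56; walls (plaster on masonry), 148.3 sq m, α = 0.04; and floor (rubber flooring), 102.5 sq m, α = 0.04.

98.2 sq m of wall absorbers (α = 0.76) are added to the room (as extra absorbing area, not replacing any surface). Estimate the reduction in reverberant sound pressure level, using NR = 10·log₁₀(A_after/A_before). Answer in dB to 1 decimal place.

6.3 dB

Equivalent absorption area: A_before = 102.5×0.05 + 13.2×0.56 + 148.3×0.04 + 102.5×0.04 = 22.549 sq m.
Treatment contributes 98.2·0.76 = 74.632 sabins.
A_after = 22.549 + 74.632 = 97.181 sabins.
Reduction = 10 log₁₀(A_after/A_before) = 10 log₁₀(4.3098) = 6.3 dB.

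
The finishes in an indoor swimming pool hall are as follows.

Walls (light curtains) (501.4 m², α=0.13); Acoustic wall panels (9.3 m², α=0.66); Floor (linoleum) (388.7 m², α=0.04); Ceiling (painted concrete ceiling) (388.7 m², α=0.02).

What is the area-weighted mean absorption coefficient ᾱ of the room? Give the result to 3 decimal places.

Total surface area S = 1288.1 m².
A = 501.4×0.13 + 9.3×0.66 + 388.7×0.04 + 388.7×0.02 = 94.642 sabins.
ᾱ = 94.642 / 1288.1 = 0.073.

0.073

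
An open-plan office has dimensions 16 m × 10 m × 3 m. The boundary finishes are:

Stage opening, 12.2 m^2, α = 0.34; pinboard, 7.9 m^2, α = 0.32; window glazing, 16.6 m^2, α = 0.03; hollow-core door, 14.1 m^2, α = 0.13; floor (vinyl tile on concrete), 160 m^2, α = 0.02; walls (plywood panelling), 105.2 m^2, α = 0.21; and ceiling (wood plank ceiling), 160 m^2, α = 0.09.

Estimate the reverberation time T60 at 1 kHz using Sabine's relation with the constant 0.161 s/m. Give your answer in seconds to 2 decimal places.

1.59 s

Total absorption A = 12.2·0.34 + 7.9·0.32 + 16.6·0.03 + 14.1·0.13 + 160·0.02 + 105.2·0.21 + 160·0.09
  = 4.148 + 2.528 + 0.498 + 1.833 + 3.200 + 22.092 + 14.400 = 48.699 m^2 sabins.
V = 16·10·3 = 480 m³.
Sabine: RT60 = 0.161 × 480 / 48.699 = 1.59 s.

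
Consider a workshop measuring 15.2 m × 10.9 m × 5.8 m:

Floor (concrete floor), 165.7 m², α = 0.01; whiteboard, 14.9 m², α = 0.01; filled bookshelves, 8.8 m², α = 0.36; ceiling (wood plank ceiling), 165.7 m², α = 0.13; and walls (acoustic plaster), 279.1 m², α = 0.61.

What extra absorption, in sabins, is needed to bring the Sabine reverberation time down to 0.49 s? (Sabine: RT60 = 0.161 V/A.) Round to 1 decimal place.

119.0 sabins

Summing Sᵢαᵢ: 1.657 + 0.149 + 3.168 + 21.541 + 170.251 → A₁ = 196.766 sabins.
Target A₂ = 0.161·960.944/0.49 = 315.739 sabins (V = 960.944 m³).
ΔA = A₂ − A₁ = 315.739 − 196.766 = 119.0 sabins.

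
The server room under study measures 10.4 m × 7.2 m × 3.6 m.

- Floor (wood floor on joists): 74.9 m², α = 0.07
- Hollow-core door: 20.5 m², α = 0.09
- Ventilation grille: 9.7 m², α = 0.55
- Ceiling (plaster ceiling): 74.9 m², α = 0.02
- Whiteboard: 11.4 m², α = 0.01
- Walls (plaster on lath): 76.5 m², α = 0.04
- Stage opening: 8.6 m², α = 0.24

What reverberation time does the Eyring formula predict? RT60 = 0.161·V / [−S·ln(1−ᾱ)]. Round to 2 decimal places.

S = Σ Sᵢ = 276.5 m².
Σ(Sᵢαᵢ) = 74.9×0.07 + 20.5×0.09 + 9.7×0.55 + 74.9×0.02 + 11.4×0.01 + 76.5×0.04 + 8.6×0.24 = 19.159.
ᾱ = 19.159 / 276.5 = 0.0693.
Eyring denominator: −S ln(1−ᾱ) = 19.858.
V = 10.4 × 7.2 × 3.6 = 269.568 m³.
RT60 = 0.161 × 269.568 / 19.858 = 2.19 s.

2.19 s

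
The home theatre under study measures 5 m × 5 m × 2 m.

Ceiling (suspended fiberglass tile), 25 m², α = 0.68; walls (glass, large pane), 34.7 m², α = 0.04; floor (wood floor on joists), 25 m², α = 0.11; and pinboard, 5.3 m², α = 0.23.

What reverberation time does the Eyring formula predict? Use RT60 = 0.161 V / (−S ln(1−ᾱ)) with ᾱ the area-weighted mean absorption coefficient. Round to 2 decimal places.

S = Σ Sᵢ = 90.0 m².
Σ(Sᵢαᵢ) = 25·0.68 + 34.7·0.04 + 25·0.11 + 5.3·0.23 = 22.357.
Mean coefficient ᾱ = A/S = 0.2484.
−S·ln(1−ᾱ) = −90.0 × ln(1 − 0.2484) = 25.700.
V = 5 × 5 × 2 = 50 m³.
T = 0.161·V/[−S·ln(1−ᾱ)] = 0.161·50/25.700 = 0.31 s.

0.31 seconds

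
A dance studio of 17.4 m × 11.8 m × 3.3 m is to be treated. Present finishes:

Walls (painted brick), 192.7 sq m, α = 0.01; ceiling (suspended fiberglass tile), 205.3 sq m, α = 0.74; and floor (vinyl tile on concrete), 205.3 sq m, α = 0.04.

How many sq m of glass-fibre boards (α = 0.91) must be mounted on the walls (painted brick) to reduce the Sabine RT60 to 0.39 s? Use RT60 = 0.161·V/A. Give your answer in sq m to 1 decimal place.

Total absorption A₁ = 192.7*0.01 + 205.3*0.74 + 205.3*0.04
  = 1.927 + 151.922 + 8.212 = 162.061 sq m sabins.
V = 677.556 m³. Target absorption A₂ = 0.161 × 677.556 / 0.39 = 279.709 sabins.
Absorption to add: 279.709 − 162.061 = 117.648 sabins.
Each sq m of panel replacing the walls (painted brick) adds (0.91 − 0.01) = 0.90 sabins.
Panel area = 117.648 / 0.90 = 130.7 sq m.

130.7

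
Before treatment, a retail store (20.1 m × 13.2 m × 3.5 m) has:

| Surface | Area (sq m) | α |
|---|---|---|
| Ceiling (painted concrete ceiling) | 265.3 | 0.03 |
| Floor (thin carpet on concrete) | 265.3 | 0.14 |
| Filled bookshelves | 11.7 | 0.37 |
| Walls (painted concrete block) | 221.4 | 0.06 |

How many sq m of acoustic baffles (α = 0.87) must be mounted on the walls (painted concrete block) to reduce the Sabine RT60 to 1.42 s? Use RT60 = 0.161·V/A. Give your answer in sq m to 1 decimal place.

Summing Sᵢαᵢ: 7.959 + 37.142 + 4.329 + 13.284 → A₁ = 62.714 sabins.
Required A₂ = 0.161·928.62/1.42 = 105.287 sabins.
ΔA needed = 105.287 − 62.714 = 42.573 sabins.
Each sq m of panel replacing the walls (painted concrete block) adds (0.87 − 0.06) = 0.81 sabins.
Area = ΔA/Δα = 42.573/0.81 = 52.6 sq m.

52.6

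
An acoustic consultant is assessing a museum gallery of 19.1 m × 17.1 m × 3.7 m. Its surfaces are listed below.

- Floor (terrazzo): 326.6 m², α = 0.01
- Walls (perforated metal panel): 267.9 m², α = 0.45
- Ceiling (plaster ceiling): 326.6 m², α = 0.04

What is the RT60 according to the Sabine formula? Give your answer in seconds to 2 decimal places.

Total absorption A = 326.6·0.01 + 267.9·0.45 + 326.6·0.04
  = 3.266 + 120.555 + 13.064 = 136.885 m² sabins.
Room volume: 1208.457 m³.
RT60 = 0.161 · V / A = 0.161 × 1208.457 / 136.885 = 1.42 s.

1.42 s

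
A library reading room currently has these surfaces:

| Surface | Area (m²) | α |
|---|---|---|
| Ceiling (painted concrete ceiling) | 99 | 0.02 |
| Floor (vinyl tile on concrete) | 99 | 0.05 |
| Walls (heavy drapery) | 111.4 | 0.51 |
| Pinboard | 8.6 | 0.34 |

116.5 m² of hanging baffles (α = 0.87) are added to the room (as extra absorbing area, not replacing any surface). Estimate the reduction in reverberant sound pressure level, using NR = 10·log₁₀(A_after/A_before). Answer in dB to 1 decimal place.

Total absorption A_before = 99·0.02 + 99·0.05 + 111.4·0.51 + 8.6·0.34
  = 1.980 + 4.950 + 56.814 + 2.924 = 66.668 m² sabins.
Added absorption = 116.5 × 0.87 = 101.355 sabins.
New total A_after = 168.023 sabins.
NR = 10·log₁₀(168.023/66.668) = 4.0 dB.

4.0 dB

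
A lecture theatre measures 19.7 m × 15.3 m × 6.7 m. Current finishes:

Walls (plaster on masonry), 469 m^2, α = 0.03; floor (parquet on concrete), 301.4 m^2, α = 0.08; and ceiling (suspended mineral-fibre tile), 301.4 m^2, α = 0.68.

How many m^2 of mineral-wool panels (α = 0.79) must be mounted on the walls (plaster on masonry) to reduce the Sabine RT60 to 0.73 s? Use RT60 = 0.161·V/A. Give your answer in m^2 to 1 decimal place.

Total absorption A₁ = 469*0.03 + 301.4*0.08 + 301.4*0.68
  = 14.070 + 24.112 + 204.952 = 243.134 m^2 sabins.
V = 2019.447 m³. Target absorption A₂ = 0.161 × 2019.447 / 0.73 = 445.385 sabins.
Absorption to add: 445.385 − 243.134 = 202.251 sabins.
Net gain per m^2: Δα = 0.79 − 0.03 = 0.76.
Panel area = 202.251 / 0.76 = 266.1 m^2.

266.1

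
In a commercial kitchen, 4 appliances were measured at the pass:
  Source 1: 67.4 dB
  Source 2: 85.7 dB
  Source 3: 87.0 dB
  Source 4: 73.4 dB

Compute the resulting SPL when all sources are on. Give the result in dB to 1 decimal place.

89.5 dB

Converting to relative power and adding: 10^(67.4/10) + 10^(85.7/10) + 10^(87.0/10) + 10^(73.4/10) = 9.001e+08.
L_total = 10·log₁₀(9.001e+08) = 89.5 dB.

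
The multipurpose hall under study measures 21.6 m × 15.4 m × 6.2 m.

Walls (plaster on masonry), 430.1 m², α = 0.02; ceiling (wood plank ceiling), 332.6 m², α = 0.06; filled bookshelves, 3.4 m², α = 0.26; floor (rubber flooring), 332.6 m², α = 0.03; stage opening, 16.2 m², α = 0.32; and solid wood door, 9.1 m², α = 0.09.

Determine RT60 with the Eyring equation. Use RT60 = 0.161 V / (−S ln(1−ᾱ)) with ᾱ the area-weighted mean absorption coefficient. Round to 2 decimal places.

7.16 s

S = Σ Sᵢ = 1124.0 m².
Absorption A = 430.1·0.02 + 332.6·0.06 + 3.4·0.26 + 332.6·0.03 + 16.2·0.32 + 9.1·0.09 = 45.423 sabins.
Mean coefficient ᾱ = A/S = 0.0404.
−S·ln(1−ᾱ) = −1124.0 × ln(1 − 0.0404) = 46.352.
V = 21.6 × 15.4 × 6.2 = 2062.368 m³.
RT60 = 0.161 × 2062.368 / 46.352 = 7.16 s.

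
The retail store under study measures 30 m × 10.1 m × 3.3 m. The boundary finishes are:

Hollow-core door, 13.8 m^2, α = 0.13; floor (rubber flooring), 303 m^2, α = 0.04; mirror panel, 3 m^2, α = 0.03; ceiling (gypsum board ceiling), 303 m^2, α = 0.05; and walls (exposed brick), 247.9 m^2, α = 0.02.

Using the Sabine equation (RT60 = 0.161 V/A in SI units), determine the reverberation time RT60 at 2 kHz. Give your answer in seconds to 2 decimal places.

4.72 s

Summing Sᵢαᵢ: 1.794 + 12.120 + 0.090 + 15.150 + 4.958 → A = 34.112 sabins.
Volume V = 30 × 10.1 × 3.3 = 999.9 m³.
Sabine: RT60 = 0.161 × 999.9 / 34.112 = 4.72 s.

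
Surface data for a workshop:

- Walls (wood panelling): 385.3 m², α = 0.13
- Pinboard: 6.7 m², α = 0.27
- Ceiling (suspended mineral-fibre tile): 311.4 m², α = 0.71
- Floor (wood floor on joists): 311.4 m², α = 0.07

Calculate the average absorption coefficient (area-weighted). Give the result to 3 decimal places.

S = Σ Sᵢ = 385.3 + 6.7 + 311.4 + 311.4 = 1014.8 m².
Σ(Sᵢαᵢ) = 385.3*0.13 + 6.7*0.27 + 311.4*0.71 + 311.4*0.07 = 294.790.
ᾱ = A/S = 0.290.

0.290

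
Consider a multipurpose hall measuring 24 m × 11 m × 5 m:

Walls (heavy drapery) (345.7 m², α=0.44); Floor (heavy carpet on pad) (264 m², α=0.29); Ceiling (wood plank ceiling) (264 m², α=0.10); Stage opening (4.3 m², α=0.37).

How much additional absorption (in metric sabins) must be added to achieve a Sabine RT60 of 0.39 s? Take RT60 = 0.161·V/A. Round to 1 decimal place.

Equivalent absorption area: A₁ = 345.7*0.44 + 264*0.29 + 264*0.10 + 4.3*0.37 = 256.659 m².
Target A₂ = 0.161·1320/0.39 = 544.923 sabins (V = 1320 m³).
ΔA = A₂ − A₁ = 544.923 − 256.659 = 288.3 sabins.

288.3 sabins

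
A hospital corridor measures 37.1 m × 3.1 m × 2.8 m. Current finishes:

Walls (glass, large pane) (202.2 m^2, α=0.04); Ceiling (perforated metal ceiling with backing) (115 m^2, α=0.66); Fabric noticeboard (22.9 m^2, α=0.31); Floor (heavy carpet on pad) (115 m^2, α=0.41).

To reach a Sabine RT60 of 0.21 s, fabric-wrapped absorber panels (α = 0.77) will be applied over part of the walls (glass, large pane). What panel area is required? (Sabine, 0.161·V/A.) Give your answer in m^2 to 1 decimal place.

Equivalent absorption area: A₁ = 202.2·0.04 + 115·0.66 + 22.9·0.31 + 115·0.41 = 138.237 m^2.
V = 322.028 m³. Target absorption A₂ = 0.161 × 322.028 / 0.21 = 246.888 sabins.
ΔA needed = 246.888 − 138.237 = 108.651 sabins.
Each m^2 of panel replacing the walls (glass, large pane) adds (0.77 − 0.04) = 0.73 sabins.
Panel area = 108.651 / 0.73 = 148.8 m^2.

148.8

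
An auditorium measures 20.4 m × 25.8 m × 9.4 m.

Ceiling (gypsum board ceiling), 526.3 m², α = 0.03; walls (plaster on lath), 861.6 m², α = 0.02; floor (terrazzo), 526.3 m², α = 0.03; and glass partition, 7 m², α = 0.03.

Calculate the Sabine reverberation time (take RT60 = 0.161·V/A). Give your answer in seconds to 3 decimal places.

16.249 seconds

Equivalent absorption area: A = 526.3×0.03 + 861.6×0.02 + 526.3×0.03 + 7×0.03 = 49.020 m².
V = 20.4·25.8·9.4 = 4947.408 m³.
RT60 = 0.161 · V / A = 0.161 × 4947.408 / 49.020 = 16.249 s.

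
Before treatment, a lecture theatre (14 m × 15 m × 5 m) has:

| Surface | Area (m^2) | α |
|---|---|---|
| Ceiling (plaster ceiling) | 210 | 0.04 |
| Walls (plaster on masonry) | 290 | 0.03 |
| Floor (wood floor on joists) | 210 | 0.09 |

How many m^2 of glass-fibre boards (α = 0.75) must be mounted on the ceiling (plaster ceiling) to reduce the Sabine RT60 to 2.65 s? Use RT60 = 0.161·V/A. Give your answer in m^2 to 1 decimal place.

A₁ = Σ Sᵢαᵢ = 210*0.04 + 290*0.03 + 210*0.09 = 36.000 sabins.
V = 1050 m³. Target absorption A₂ = 0.161 × 1050 / 2.65 = 63.792 sabins.
ΔA needed = 63.792 − 36.000 = 27.792 sabins.
Each m^2 of panel replacing the ceiling (plaster ceiling) adds (0.75 − 0.04) = 0.71 sabins.
Panel area = 27.792 / 0.71 = 39.1 m^2.

39.1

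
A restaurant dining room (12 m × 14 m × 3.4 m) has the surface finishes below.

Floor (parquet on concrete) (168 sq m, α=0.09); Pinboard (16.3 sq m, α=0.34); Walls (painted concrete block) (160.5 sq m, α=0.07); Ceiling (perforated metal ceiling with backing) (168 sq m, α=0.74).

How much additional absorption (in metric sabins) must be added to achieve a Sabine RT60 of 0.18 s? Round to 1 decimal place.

354.7 sabins

A₁ = Σ Sᵢαᵢ = 168×0.09 + 16.3×0.34 + 160.5×0.07 + 168×0.74 = 156.217 sabins.
Target A₂ = 0.161·571.2/0.18 = 510.907 sabins (V = 571.2 m³).
Additional absorption ΔA = 510.907 − 156.217 = 354.7 sabins.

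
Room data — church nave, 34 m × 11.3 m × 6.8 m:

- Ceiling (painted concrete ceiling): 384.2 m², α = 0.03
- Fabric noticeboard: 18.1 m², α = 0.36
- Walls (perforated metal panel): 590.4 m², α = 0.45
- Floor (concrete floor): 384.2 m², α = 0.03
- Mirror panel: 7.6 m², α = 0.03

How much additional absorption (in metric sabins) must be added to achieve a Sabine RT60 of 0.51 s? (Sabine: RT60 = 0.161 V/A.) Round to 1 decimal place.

529.3 sabins

A₁ = Σ Sᵢαᵢ = 384.2·0.03 + 18.1·0.36 + 590.4·0.45 + 384.2·0.03 + 7.6·0.03 = 295.476 sabins.
V = 2612.56 m³. Required absorption A₂ = 0.161 × 2612.56 / 0.51 = 824.749 sabins.
Shortfall: 824.749 − 295.476 = 529.3 sabins.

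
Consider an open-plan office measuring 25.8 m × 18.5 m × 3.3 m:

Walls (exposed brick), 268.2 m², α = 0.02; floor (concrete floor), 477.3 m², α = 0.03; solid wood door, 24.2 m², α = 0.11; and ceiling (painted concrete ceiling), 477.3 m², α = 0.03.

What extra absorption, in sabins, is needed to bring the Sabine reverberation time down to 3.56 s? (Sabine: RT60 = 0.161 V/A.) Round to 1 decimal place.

A₁ = Σ Sᵢαᵢ = 268.2*0.02 + 477.3*0.03 + 24.2*0.11 + 477.3*0.03 = 36.664 sabins.
For T = 3.56 s, need A₂ = 0.161·V/T = 0.161·1575.09/3.56 = 71.233 sabins.
ΔA = A₂ − A₁ = 71.233 − 36.664 = 34.6 sabins.

34.6 sabins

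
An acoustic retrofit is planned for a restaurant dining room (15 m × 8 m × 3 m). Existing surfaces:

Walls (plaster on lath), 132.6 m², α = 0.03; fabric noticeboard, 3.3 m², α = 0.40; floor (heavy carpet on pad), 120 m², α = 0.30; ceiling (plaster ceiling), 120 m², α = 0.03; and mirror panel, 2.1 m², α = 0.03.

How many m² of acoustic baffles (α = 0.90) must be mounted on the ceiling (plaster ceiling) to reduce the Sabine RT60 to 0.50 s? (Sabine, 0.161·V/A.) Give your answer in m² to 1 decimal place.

A₁ = Σ Sᵢαᵢ = 132.6*0.03 + 3.3*0.40 + 120*0.30 + 120*0.03 + 2.1*0.03 = 44.961 sabins.
Required A₂ = 0.161·360/0.50 = 115.920 sabins.
Absorption to add: 115.920 − 44.961 = 70.959 sabins.
Each m² of panel replacing the ceiling (plaster ceiling) adds (0.90 − 0.03) = 0.87 sabins.
Area = ΔA/Δα = 70.959/0.87 = 81.6 m².

81.6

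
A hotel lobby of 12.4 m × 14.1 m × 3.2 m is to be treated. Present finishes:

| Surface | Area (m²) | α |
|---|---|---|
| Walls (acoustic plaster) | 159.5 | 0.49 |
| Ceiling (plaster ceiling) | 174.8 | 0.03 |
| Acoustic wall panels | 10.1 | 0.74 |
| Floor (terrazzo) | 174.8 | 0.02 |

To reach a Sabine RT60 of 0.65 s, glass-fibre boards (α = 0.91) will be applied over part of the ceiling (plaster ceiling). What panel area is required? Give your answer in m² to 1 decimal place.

50.2

Summing Sᵢαᵢ: 78.155 + 5.244 + 7.474 + 3.496 → A₁ = 94.369 sabins.
V = 559.488 m³. Target absorption A₂ = 0.161 × 559.488 / 0.65 = 138.581 sabins.
Absorption to add: 138.581 − 94.369 = 44.212 sabins.
Each m² of panel replacing the ceiling (plaster ceiling) adds (0.91 − 0.03) = 0.88 sabins.
Area = ΔA/Δα = 44.212/0.88 = 50.2 m².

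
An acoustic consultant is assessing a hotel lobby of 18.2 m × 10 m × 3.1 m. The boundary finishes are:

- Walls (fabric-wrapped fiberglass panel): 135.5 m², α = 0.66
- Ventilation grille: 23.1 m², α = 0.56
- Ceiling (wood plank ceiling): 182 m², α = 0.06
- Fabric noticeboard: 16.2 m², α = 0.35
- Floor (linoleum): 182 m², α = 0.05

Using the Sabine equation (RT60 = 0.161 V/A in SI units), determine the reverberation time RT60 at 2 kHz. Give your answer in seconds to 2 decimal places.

Summing Sᵢαᵢ: 89.430 + 12.936 + 10.920 + 5.670 + 9.100 → A = 128.056 sabins.
Volume V = 18.2 × 10 × 3.1 = 564.2 m³.
RT60 = 0.161 · V / A = 0.161 × 564.2 / 128.056 = 0.71 s.

0.71 sec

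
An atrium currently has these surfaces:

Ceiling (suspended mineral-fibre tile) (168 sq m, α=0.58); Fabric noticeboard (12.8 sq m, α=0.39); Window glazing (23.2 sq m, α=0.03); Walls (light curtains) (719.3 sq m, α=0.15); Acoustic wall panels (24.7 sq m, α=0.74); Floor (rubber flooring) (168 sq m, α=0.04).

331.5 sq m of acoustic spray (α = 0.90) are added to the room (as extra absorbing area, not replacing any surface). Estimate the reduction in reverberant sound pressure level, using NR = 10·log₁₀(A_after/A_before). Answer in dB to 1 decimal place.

Summing Sᵢαᵢ: 97.440 + 4.992 + 0.696 + 107.895 + 18.278 + 6.720 → A_before = 236.021 sabins.
Added absorption = 331.5 × 0.90 = 298.350 sabins.
New total A_after = 534.371 sabins.
Reduction = 10 log₁₀(A_after/A_before) = 10 log₁₀(2.2641) = 3.5 dB.

3.5 dB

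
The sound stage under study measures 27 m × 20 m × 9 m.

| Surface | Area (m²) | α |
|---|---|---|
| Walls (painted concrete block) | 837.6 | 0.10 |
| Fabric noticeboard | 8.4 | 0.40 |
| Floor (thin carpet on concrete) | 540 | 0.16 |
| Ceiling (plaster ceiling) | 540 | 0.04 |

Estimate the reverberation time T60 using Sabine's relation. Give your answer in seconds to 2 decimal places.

Total absorption A = 837.6·0.10 + 8.4·0.40 + 540·0.16 + 540·0.04
  = 83.760 + 3.360 + 86.400 + 21.600 = 195.120 m² sabins.
Volume V = 27 × 20 × 9 = 4860 m³.
Sabine: RT60 = 0.161 × 4860 / 195.120 = 4.01 s.

4.01 seconds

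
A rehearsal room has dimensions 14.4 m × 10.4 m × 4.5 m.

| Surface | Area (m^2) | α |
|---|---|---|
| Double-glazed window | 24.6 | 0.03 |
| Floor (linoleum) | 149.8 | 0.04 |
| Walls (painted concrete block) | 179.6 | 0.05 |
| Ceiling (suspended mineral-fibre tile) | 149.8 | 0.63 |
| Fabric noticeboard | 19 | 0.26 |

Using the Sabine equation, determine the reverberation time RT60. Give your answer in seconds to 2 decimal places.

Equivalent absorption area: A = 24.6×0.03 + 149.8×0.04 + 179.6×0.05 + 149.8×0.63 + 19×0.26 = 115.024 m^2.
V = 14.4·10.4·4.5 = 673.92 m³.
T = 0.161 V/A = 0.161·673.92/115.024 = 0.94 s.

0.94 sec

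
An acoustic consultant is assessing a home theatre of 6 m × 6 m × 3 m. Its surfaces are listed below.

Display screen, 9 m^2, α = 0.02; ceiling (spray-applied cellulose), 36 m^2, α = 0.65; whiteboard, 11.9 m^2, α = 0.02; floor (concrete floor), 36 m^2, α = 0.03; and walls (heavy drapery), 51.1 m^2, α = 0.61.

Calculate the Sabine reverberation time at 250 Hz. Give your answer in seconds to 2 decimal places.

Summing Sᵢαᵢ: 0.180 + 23.400 + 0.238 + 1.080 + 31.171 → A = 56.069 sabins.
Room volume: 108 m³.
Sabine: RT60 = 0.161 × 108 / 56.069 = 0.31 s.

0.31 seconds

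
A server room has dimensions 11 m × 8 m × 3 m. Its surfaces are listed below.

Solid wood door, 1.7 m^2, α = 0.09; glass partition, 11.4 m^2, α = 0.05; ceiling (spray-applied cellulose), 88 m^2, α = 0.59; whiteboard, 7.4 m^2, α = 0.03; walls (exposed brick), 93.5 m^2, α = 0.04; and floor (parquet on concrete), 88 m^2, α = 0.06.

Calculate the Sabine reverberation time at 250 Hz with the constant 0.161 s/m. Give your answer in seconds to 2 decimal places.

0.69 s

Summing Sᵢαᵢ: 0.153 + 0.570 + 51.920 + 0.222 + 3.740 + 5.280 → A = 61.885 sabins.
Volume V = 11 × 8 × 3 = 264 m³.
RT60 = 0.161 · V / A = 0.161 × 264 / 61.885 = 0.69 s.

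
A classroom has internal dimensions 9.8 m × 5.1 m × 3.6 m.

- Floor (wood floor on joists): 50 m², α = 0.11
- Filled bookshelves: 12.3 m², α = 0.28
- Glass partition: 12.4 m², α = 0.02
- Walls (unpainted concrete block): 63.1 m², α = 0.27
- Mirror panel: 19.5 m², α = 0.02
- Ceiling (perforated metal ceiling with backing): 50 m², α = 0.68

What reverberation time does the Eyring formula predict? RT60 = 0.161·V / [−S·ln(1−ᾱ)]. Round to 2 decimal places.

Total surface area S = 50 + 12.3 + 12.4 + 63.1 + 19.5 + 50 = 207.3 m².
Σ(Sᵢαᵢ) = 50·0.11 + 12.3·0.28 + 12.4·0.02 + 63.1·0.27 + 19.5·0.02 + 50·0.68 = 60.619.
ᾱ = 60.619 / 207.3 = 0.2924.
Eyring denominator: −S ln(1−ᾱ) = 71.700.
V = 9.8 × 5.1 × 3.6 = 179.928 m³.
T = 0.161·V/[−S·ln(1−ᾱ)] = 0.161·179.928/71.700 = 0.40 s.

0.40 s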